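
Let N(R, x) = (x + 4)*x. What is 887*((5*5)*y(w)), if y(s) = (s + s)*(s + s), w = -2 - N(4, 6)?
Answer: 340962800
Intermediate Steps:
N(R, x) = x*(4 + x) (N(R, x) = (4 + x)*x = x*(4 + x))
w = -62 (w = -2 - 6*(4 + 6) = -2 - 6*10 = -2 - 1*60 = -2 - 60 = -62)
y(s) = 4*s² (y(s) = (2*s)*(2*s) = 4*s²)
887*((5*5)*y(w)) = 887*((5*5)*(4*(-62)²)) = 887*(25*(4*3844)) = 887*(25*15376) = 887*384400 = 340962800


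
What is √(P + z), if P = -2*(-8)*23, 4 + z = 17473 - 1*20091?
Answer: 7*I*√46 ≈ 47.476*I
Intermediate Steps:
z = -2622 (z = -4 + (17473 - 1*20091) = -4 + (17473 - 20091) = -4 - 2618 = -2622)
P = 368 (P = 16*23 = 368)
√(P + z) = √(368 - 2622) = √(-2254) = 7*I*√46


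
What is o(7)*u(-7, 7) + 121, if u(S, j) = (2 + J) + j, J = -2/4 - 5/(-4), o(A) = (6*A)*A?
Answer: 5975/2 ≈ 2987.5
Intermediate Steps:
o(A) = 6*A²
J = ¾ (J = -2*¼ - 5*(-¼) = -½ + 5/4 = ¾ ≈ 0.75000)
u(S, j) = 11/4 + j (u(S, j) = (2 + ¾) + j = 11/4 + j)
o(7)*u(-7, 7) + 121 = (6*7²)*(11/4 + 7) + 121 = (6*49)*(39/4) + 121 = 294*(39/4) + 121 = 5733/2 + 121 = 5975/2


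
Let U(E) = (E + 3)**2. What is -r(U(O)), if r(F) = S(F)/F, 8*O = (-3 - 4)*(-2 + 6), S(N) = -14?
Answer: 56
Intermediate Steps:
O = -7/2 (O = ((-3 - 4)*(-2 + 6))/8 = (-7*4)/8 = (1/8)*(-28) = -7/2 ≈ -3.5000)
U(E) = (3 + E)**2
r(F) = -14/F
-r(U(O)) = -(-14)/((3 - 7/2)**2) = -(-14)/((-1/2)**2) = -(-14)/1/4 = -(-14)*4 = -1*(-56) = 56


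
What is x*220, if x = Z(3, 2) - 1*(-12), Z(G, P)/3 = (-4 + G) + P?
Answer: 3300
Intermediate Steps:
Z(G, P) = -12 + 3*G + 3*P (Z(G, P) = 3*((-4 + G) + P) = 3*(-4 + G + P) = -12 + 3*G + 3*P)
x = 15 (x = (-12 + 3*3 + 3*2) - 1*(-12) = (-12 + 9 + 6) + 12 = 3 + 12 = 15)
x*220 = 15*220 = 3300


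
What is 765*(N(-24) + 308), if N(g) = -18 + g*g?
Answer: 662490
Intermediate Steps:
N(g) = -18 + g²
765*(N(-24) + 308) = 765*((-18 + (-24)²) + 308) = 765*((-18 + 576) + 308) = 765*(558 + 308) = 765*866 = 662490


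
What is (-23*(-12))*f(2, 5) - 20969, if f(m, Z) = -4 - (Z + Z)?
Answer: -24833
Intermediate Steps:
f(m, Z) = -4 - 2*Z
(-23*(-12))*f(2, 5) - 20969 = (-23*(-12))*(-4 - 2*5) - 20969 = 276*(-4 - 10) - 20969 = 276*(-14) - 20969 = -3864 - 20969 = -24833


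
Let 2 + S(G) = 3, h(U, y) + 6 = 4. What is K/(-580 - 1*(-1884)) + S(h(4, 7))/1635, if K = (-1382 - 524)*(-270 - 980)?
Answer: 973847201/533010 ≈ 1827.1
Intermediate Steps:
h(U, y) = -2 (h(U, y) = -6 + 4 = -2)
S(G) = 1 (S(G) = -2 + 3 = 1)
K = 2382500 (K = -1906*(-1250) = 2382500)
K/(-580 - 1*(-1884)) + S(h(4, 7))/1635 = 2382500/(-580 - 1*(-1884)) + 1/1635 = 2382500/(-580 + 1884) + 1*(1/1635) = 2382500/1304 + 1/1635 = 2382500*(1/1304) + 1/1635 = 595625/326 + 1/1635 = 973847201/533010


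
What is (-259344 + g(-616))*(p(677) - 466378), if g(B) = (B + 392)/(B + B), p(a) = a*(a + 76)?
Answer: -123819297146/11 ≈ -1.1256e+10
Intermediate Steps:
p(a) = a*(76 + a)
g(B) = (392 + B)/(2*B) (g(B) = (392 + B)/((2*B)) = (392 + B)*(1/(2*B)) = (392 + B)/(2*B))
(-259344 + g(-616))*(p(677) - 466378) = (-259344 + (½)*(392 - 616)/(-616))*(677*(76 + 677) - 466378) = (-259344 + (½)*(-1/616)*(-224))*(677*753 - 466378) = (-259344 + 2/11)*(509781 - 466378) = -2852782/11*43403 = -123819297146/11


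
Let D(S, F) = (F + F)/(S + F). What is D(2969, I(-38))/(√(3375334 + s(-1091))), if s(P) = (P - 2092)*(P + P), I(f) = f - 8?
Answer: -23*√40315/471362980 ≈ -9.7973e-6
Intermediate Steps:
I(f) = -8 + f
D(S, F) = 2*F/(F + S) (D(S, F) = (2*F)/(F + S) = 2*F/(F + S))
s(P) = 2*P*(-2092 + P) (s(P) = (-2092 + P)*(2*P) = 2*P*(-2092 + P))
D(2969, I(-38))/(√(3375334 + s(-1091))) = (2*(-8 - 38)/((-8 - 38) + 2969))/(√(3375334 + 2*(-1091)*(-2092 - 1091))) = (2*(-46)/(-46 + 2969))/(√(3375334 + 2*(-1091)*(-3183))) = (2*(-46)/2923)/(√(3375334 + 6945306)) = (2*(-46)*(1/2923))/(√10320640) = -92*√40315/645040/2923 = -23*√40315/471362980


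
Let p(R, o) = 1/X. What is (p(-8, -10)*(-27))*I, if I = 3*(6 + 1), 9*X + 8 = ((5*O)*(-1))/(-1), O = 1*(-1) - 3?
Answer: 729/4 ≈ 182.25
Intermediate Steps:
O = -4 (O = -1 - 3 = -4)
X = -28/9 (X = -8/9 + (((5*(-4))*(-1))/(-1))/9 = -8/9 + (-20*(-1)*(-1))/9 = -8/9 + (20*(-1))/9 = -8/9 + (⅑)*(-20) = -8/9 - 20/9 = -28/9 ≈ -3.1111)
I = 21 (I = 3*7 = 21)
p(R, o) = -9/28 (p(R, o) = 1/(-28/9) = -9/28)
(p(-8, -10)*(-27))*I = -9/28*(-27)*21 = (243/28)*21 = 729/4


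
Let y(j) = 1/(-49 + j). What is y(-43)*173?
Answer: -173/92 ≈ -1.8804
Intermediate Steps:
y(-43)*173 = 173/(-49 - 43) = 173/(-92) = -1/92*173 = -173/92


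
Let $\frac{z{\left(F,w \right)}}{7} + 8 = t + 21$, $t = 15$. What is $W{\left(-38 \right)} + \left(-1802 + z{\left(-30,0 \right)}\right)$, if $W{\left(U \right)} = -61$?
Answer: $-1667$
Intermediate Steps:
$z{\left(F,w \right)} = 196$ ($z{\left(F,w \right)} = -56 + 7 \left(15 + 21\right) = -56 + 7 \cdot 36 = -56 + 252 = 196$)
$W{\left(-38 \right)} + \left(-1802 + z{\left(-30,0 \right)}\right) = -61 + \left(-1802 + 196\right) = -61 - 1606 = -1667$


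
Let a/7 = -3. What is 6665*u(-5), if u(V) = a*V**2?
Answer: -3499125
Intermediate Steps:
a = -21 (a = 7*(-3) = -21)
u(V) = -21*V**2
6665*u(-5) = 6665*(-21*(-5)**2) = 6665*(-21*25) = 6665*(-525) = -3499125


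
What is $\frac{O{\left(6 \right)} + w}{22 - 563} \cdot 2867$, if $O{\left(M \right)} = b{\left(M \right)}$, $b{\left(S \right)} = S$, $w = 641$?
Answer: $- \frac{1854949}{541} \approx -3428.7$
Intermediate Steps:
$O{\left(M \right)} = M$
$\frac{O{\left(6 \right)} + w}{22 - 563} \cdot 2867 = \frac{6 + 641}{22 - 563} \cdot 2867 = \frac{647}{-541} \cdot 2867 = 647 \left(- \frac{1}{541}\right) 2867 = \left(- \frac{647}{541}\right) 2867 = - \frac{1854949}{541}$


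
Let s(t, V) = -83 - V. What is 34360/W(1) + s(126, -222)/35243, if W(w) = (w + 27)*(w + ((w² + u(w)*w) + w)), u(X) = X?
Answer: 151370631/493402 ≈ 306.79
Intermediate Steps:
W(w) = (27 + w)*(2*w + 2*w²) (W(w) = (w + 27)*(w + ((w² + w*w) + w)) = (27 + w)*(w + ((w² + w²) + w)) = (27 + w)*(w + (2*w² + w)) = (27 + w)*(w + (w + 2*w²)) = (27 + w)*(2*w + 2*w²))
34360/W(1) + s(126, -222)/35243 = 34360/((2*1*(27 + 1² + 28*1))) + (-83 - 1*(-222))/35243 = 34360/((2*1*(27 + 1 + 28))) + (-83 + 222)*(1/35243) = 34360/((2*1*56)) + 139*(1/35243) = 34360/112 + 139/35243 = 34360*(1/112) + 139/35243 = 4295/14 + 139/35243 = 151370631/493402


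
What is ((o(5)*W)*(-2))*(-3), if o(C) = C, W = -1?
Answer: -30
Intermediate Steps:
((o(5)*W)*(-2))*(-3) = ((5*(-1))*(-2))*(-3) = -5*(-2)*(-3) = 10*(-3) = -30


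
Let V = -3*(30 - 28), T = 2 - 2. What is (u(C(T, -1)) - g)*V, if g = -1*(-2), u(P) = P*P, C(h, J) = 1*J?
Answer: 6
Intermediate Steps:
T = 0
C(h, J) = J
u(P) = P**2
g = 2
V = -6 (V = -3*2 = -6)
(u(C(T, -1)) - g)*V = ((-1)**2 - 1*2)*(-6) = (1 - 2)*(-6) = -1*(-6) = 6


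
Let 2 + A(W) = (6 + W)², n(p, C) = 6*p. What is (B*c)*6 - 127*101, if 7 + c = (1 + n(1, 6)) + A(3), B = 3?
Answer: -11405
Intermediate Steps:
A(W) = -2 + (6 + W)²
c = 79 (c = -7 + ((1 + 6*1) + (-2 + (6 + 3)²)) = -7 + ((1 + 6) + (-2 + 9²)) = -7 + (7 + (-2 + 81)) = -7 + (7 + 79) = -7 + 86 = 79)
(B*c)*6 - 127*101 = (3*79)*6 - 127*101 = 237*6 - 12827 = 1422 - 12827 = -11405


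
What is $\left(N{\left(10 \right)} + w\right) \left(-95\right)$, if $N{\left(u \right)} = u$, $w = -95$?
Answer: $8075$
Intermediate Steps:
$\left(N{\left(10 \right)} + w\right) \left(-95\right) = \left(10 - 95\right) \left(-95\right) = \left(-85\right) \left(-95\right) = 8075$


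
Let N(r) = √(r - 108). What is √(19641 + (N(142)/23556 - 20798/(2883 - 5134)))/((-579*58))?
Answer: -√(13812170694331373676 + 29839568889*√34)/890335319796 ≈ -0.0041742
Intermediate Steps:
N(r) = √(-108 + r)
√(19641 + (N(142)/23556 - 20798/(2883 - 5134)))/((-579*58)) = √(19641 + (√(-108 + 142)/23556 - 20798/(2883 - 5134)))/((-579*58)) = √(19641 + (√34*(1/23556) - 20798/(-2251)))/(-33582) = √(19641 + (√34/23556 - 20798*(-1/2251)))*(-1/33582) = √(19641 + (√34/23556 + 20798/2251))*(-1/33582) = √(19641 + (20798/2251 + √34/23556))*(-1/33582) = √(44232689/2251 + √34/23556)*(-1/33582) = -√(44232689/2251 + √34/23556)/33582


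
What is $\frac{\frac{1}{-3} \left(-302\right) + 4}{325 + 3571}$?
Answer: $\frac{157}{5844} \approx 0.026865$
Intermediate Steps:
$\frac{\frac{1}{-3} \left(-302\right) + 4}{325 + 3571} = \frac{\left(- \frac{1}{3}\right) \left(-302\right) + 4}{3896} = \left(\frac{302}{3} + 4\right) \frac{1}{3896} = \frac{314}{3} \cdot \frac{1}{3896} = \frac{157}{5844}$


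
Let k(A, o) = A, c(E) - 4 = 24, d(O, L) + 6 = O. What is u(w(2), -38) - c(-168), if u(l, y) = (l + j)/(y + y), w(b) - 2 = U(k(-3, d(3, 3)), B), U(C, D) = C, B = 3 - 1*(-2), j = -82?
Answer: -2045/76 ≈ -26.908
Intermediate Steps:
d(O, L) = -6 + O
c(E) = 28 (c(E) = 4 + 24 = 28)
B = 5 (B = 3 + 2 = 5)
w(b) = -1 (w(b) = 2 - 3 = -1)
u(l, y) = (-82 + l)/(2*y) (u(l, y) = (l - 82)/(y + y) = (-82 + l)/((2*y)) = (-82 + l)*(1/(2*y)) = (-82 + l)/(2*y))
u(w(2), -38) - c(-168) = (½)*(-82 - 1)/(-38) - 1*28 = (½)*(-1/38)*(-83) - 28 = 83/76 - 28 = -2045/76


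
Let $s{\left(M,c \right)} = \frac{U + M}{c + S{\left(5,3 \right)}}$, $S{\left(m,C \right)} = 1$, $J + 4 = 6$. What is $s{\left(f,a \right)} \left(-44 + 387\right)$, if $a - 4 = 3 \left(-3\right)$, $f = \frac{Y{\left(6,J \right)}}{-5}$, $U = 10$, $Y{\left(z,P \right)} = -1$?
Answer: $- \frac{17493}{20} \approx -874.65$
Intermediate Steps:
$J = 2$ ($J = -4 + 6 = 2$)
$f = \frac{1}{5}$ ($f = - \frac{1}{-5} = \left(-1\right) \left(- \frac{1}{5}\right) = \frac{1}{5} \approx 0.2$)
$a = -5$ ($a = 4 + 3 \left(-3\right) = 4 - 9 = -5$)
$s{\left(M,c \right)} = \frac{10 + M}{1 + c}$ ($s{\left(M,c \right)} = \frac{10 + M}{c + 1} = \frac{10 + M}{1 + c}$)
$s{\left(f,a \right)} \left(-44 + 387\right) = \frac{10 + \frac{1}{5}}{1 - 5} \left(-44 + 387\right) = \frac{1}{-4} \cdot \frac{51}{5} \cdot 343 = \left(- \frac{1}{4}\right) \frac{51}{5} \cdot 343 = \left(- \frac{51}{20}\right) 343 = - \frac{17493}{20}$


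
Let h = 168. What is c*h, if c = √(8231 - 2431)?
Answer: 1680*√58 ≈ 12795.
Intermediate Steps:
c = 10*√58 (c = √5800 = 10*√58 ≈ 76.158)
c*h = (10*√58)*168 = 1680*√58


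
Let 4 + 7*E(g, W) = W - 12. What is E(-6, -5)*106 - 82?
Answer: -400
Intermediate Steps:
E(g, W) = -16/7 + W/7 (E(g, W) = -4/7 + (W - 12)/7 = -4/7 + (-12 + W)/7 = -4/7 + (-12/7 + W/7) = -16/7 + W/7)
E(-6, -5)*106 - 82 = (-16/7 + (1/7)*(-5))*106 - 82 = (-16/7 - 5/7)*106 - 82 = -3*106 - 82 = -318 - 82 = -400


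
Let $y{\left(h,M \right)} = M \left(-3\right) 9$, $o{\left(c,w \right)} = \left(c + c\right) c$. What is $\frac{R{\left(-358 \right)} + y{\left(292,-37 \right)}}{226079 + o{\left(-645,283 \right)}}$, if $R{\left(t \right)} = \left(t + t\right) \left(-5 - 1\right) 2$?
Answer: $\frac{9591}{1058129} \approx 0.0090641$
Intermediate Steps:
$o{\left(c,w \right)} = 2 c^{2}$ ($o{\left(c,w \right)} = 2 c c = 2 c^{2}$)
$y{\left(h,M \right)} = - 27 M$ ($y{\left(h,M \right)} = - 3 M 9 = - 27 M$)
$R{\left(t \right)} = - 24 t$ ($R{\left(t \right)} = 2 t \left(\left(-6\right) 2\right) = 2 t \left(-12\right) = - 24 t$)
$\frac{R{\left(-358 \right)} + y{\left(292,-37 \right)}}{226079 + o{\left(-645,283 \right)}} = \frac{\left(-24\right) \left(-358\right) - -999}{226079 + 2 \left(-645\right)^{2}} = \frac{8592 + 999}{226079 + 2 \cdot 416025} = \frac{9591}{226079 + 832050} = \frac{9591}{1058129}$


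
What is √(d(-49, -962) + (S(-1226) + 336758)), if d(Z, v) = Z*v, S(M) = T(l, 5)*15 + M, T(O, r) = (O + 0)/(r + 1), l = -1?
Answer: √1530670/2 ≈ 618.60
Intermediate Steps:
T(O, r) = O/(1 + r)
S(M) = -5/2 + M (S(M) = -1/(1 + 5)*15 + M = -1/6*15 + M = -1*⅙*15 + M = -⅙*15 + M = -5/2 + M)
√(d(-49, -962) + (S(-1226) + 336758)) = √(-49*(-962) + ((-5/2 - 1226) + 336758)) = √(47138 + (-2457/2 + 336758)) = √(47138 + 671059/2) = √(765335/2) = √1530670/2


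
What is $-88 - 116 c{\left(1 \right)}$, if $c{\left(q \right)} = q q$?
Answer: $-204$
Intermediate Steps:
$c{\left(q \right)} = q^{2}$
$-88 - 116 c{\left(1 \right)} = -88 - 116 \cdot 1^{2} = -88 - 116 = -204$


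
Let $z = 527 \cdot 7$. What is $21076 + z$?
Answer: $24765$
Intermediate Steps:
$z = 3689$
$21076 + z = 21076 + 3689 = 24765$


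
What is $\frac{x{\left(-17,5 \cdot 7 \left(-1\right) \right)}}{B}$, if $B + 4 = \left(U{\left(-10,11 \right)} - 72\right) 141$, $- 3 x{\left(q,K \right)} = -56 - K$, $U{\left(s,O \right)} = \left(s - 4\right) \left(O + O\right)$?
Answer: $- \frac{7}{53584} \approx -0.00013064$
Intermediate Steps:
$U{\left(s,O \right)} = 2 O \left(-4 + s\right)$ ($U{\left(s,O \right)} = \left(-4 + s\right) 2 O = 2 O \left(-4 + s\right)$)
$x{\left(q,K \right)} = \frac{56}{3} + \frac{K}{3}$ ($x{\left(q,K \right)} = - \frac{-56 - K}{3} = \frac{56}{3} + \frac{K}{3}$)
$B = -53584$ ($B = -4 + \left(2 \cdot 11 \left(-4 - 10\right) - 72\right) 141 = -4 + \left(2 \cdot 11 \left(-14\right) - 72\right) 141 = -4 + \left(-308 - 72\right) 141 = -4 - 53580 = -53584$)
$\frac{x{\left(-17,5 \cdot 7 \left(-1\right) \right)}}{B} = \frac{\frac{56}{3} + \frac{5 \cdot 7 \left(-1\right)}{3}}{-53584} = \left(\frac{56}{3} + \frac{35 \left(-1\right)}{3}\right) \left(- \frac{1}{53584}\right) = \left(\frac{56}{3} + \frac{1}{3} \left(-35\right)\right) \left(- \frac{1}{53584}\right) = \left(\frac{56}{3} - \frac{35}{3}\right) \left(- \frac{1}{53584}\right) = 7 \left(- \frac{1}{53584}\right) = - \frac{7}{53584}$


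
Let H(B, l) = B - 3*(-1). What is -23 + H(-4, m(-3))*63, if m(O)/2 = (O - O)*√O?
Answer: -86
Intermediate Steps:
m(O) = 0 (m(O) = 2*((O - O)*√O) = 2*(0*√O) = 2*0 = 0)
H(B, l) = 3 + B (H(B, l) = B + 3 = 3 + B)
-23 + H(-4, m(-3))*63 = -23 + (3 - 4)*63 = -23 - 1*63 = -23 - 63 = -86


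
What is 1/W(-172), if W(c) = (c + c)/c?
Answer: 1/2 ≈ 0.50000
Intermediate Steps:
W(c) = 2 (W(c) = (2*c)/c = 2)
1/W(-172) = 1/2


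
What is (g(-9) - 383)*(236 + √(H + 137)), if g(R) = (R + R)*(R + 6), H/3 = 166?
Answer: -77644 - 329*√635 ≈ -85935.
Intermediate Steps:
H = 498 (H = 3*166 = 498)
g(R) = 2*R*(6 + R) (g(R) = (2*R)*(6 + R) = 2*R*(6 + R))
(g(-9) - 383)*(236 + √(H + 137)) = (2*(-9)*(6 - 9) - 383)*(236 + √(498 + 137)) = (2*(-9)*(-3) - 383)*(236 + √635) = (54 - 383)*(236 + √635) = -329*(236 + √635) = -77644 - 329*√635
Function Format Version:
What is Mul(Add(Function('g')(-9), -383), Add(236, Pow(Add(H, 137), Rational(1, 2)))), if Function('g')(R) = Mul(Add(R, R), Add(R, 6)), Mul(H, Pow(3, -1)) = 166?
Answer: Add(-77644, Mul(-329, Pow(635, Rational(1, 2)))) ≈ -85935.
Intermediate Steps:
H = 498 (H = Mul(3, 166) = 498)
Function('g')(R) = Mul(2, R, Add(6, R)) (Function('g')(R) = Mul(Mul(2, R), Add(6, R)) = Mul(2, R, Add(6, R)))
Mul(Add(Function('g')(-9), -383), Add(236, Pow(Add(H, 137), Rational(1, 2)))) = Mul(Add(Mul(2, -9, Add(6, -9)), -383), Add(236, Pow(Add(498, 137), Rational(1, 2)))) = Mul(Add(Mul(2, -9, -3), -383), Add(236, Pow(635, Rational(1, 2)))) = Mul(Add(54, -383), Add(236, Pow(635, Rational(1, 2)))) = Mul(-329, Add(236, Pow(635, Rational(1, 2)))) = Add(-77644, Mul(-329, Pow(635, Rational(1, 2))))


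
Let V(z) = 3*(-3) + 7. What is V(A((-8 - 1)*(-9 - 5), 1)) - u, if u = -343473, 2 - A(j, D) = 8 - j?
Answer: 343471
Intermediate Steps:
A(j, D) = -6 + j (A(j, D) = 2 - (8 - j) = 2 + (-8 + j) = -6 + j)
V(z) = -2 (V(z) = -9 + 7 = -2)
V(A((-8 - 1)*(-9 - 5), 1)) - u = -2 - 1*(-343473) = -2 + 343473 = 343471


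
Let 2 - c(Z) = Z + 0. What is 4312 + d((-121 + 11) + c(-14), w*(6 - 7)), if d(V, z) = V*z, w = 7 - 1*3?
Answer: 4688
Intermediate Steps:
c(Z) = 2 - Z (c(Z) = 2 - (Z + 0) = 2 - Z)
w = 4 (w = 7 - 3 = 4)
4312 + d((-121 + 11) + c(-14), w*(6 - 7)) = 4312 + ((-121 + 11) + (2 - 1*(-14)))*(4*(6 - 7)) = 4312 + (-110 + (2 + 14))*(4*(-1)) = 4312 + (-110 + 16)*(-4) = 4312 - 94*(-4) = 4312 + 376 = 4688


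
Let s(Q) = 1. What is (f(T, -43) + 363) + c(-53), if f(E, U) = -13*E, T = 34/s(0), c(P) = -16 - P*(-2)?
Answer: -201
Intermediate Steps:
c(P) = -16 + 2*P (c(P) = -16 - (-2)*P = -16 + 2*P)
T = 34 (T = 34/1 = 34*1 = 34)
(f(T, -43) + 363) + c(-53) = (-13*34 + 363) + (-16 + 2*(-53)) = (-442 + 363) + (-16 - 106) = -79 - 122 = -201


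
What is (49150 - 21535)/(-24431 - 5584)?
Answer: -1841/2001 ≈ -0.92004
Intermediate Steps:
(49150 - 21535)/(-24431 - 5584) = 27615/(-30015) = 27615*(-1/30015) = -1841/2001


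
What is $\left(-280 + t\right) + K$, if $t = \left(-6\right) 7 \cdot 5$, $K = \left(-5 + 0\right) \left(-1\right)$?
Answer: $-485$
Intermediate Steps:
$K = 5$ ($K = \left(-5\right) \left(-1\right) = 5$)
$t = -210$ ($t = \left(-42\right) 5 = -210$)
$\left(-280 + t\right) + K = \left(-280 - 210\right) + 5 = -490 + 5 = -485$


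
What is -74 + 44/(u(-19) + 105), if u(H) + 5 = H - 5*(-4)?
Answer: -7430/101 ≈ -73.564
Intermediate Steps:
u(H) = 15 + H (u(H) = -5 + (H - 5*(-4)) = -5 + (H + 20) = -5 + (20 + H) = 15 + H)
-74 + 44/(u(-19) + 105) = -74 + 44/((15 - 19) + 105) = -74 + 44/(-4 + 105) = -74 + 44/101 = -7430/101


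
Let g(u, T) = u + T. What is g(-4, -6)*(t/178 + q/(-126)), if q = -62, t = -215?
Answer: 40135/5607 ≈ 7.1580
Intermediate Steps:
g(u, T) = T + u
g(-4, -6)*(t/178 + q/(-126)) = (-6 - 4)*(-215/178 - 62/(-126)) = -10*(-215*1/178 - 62*(-1/126)) = -10*(-215/178 + 31/63) = -10*(-8027/11214) = 40135/5607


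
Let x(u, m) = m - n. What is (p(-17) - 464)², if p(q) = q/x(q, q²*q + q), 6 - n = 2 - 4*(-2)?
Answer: 5224182208609/24265476 ≈ 2.1529e+5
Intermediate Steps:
n = -4 (n = 6 - (2 - 4*(-2)) = 6 - (2 + 8) = 6 - 1*10 = 6 - 10 = -4)
x(u, m) = 4 + m (x(u, m) = m - 1*(-4) = m + 4 = 4 + m)
p(q) = q/(4 + q + q³) (p(q) = q/(4 + (q²*q + q)) = q/(4 + (q³ + q)) = q/(4 + (q + q³)) = q/(4 + q + q³))
(p(-17) - 464)² = (-17/(4 - 17 + (-17)³) - 464)² = (-17/(4 - 17 - 4913) - 464)² = (-17/(-4926) - 464)² = (-17*(-1/4926) - 464)² = (17/4926 - 464)² = (-2285647/4926)² = 5224182208609/24265476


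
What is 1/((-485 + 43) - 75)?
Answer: -1/517 ≈ -0.0019342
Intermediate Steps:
1/((-485 + 43) - 75) = 1/(-442 - 75) = 1/(-517) = -1/517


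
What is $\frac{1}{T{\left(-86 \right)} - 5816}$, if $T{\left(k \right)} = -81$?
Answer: $- \frac{1}{5897} \approx -0.00016958$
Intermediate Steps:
$\frac{1}{T{\left(-86 \right)} - 5816} = \frac{1}{-81 - 5816} = \frac{1}{-5897} = - \frac{1}{5897}$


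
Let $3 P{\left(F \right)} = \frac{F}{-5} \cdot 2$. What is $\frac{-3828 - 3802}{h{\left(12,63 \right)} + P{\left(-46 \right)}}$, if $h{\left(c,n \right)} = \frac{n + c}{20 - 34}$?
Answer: $- \frac{1602300}{163} \approx -9830.1$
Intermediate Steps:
$P{\left(F \right)} = - \frac{2 F}{15}$ ($P{\left(F \right)} = \frac{\frac{F}{-5} \cdot 2}{3} = \frac{F \left(- \frac{1}{5}\right) 2}{3} = \frac{- \frac{F}{5} \cdot 2}{3} = \frac{\left(- \frac{2}{5}\right) F}{3} = - \frac{2 F}{15}$)
$h{\left(c,n \right)} = - \frac{c}{14} - \frac{n}{14}$ ($h{\left(c,n \right)} = \frac{c + n}{-14} = \left(c + n\right) \left(- \frac{1}{14}\right) = - \frac{c}{14} - \frac{n}{14}$)
$\frac{-3828 - 3802}{h{\left(12,63 \right)} + P{\left(-46 \right)}} = \frac{-3828 - 3802}{\left(\left(- \frac{1}{14}\right) 12 - \frac{9}{2}\right) - - \frac{92}{15}} = - \frac{7630}{\left(- \frac{6}{7} - \frac{9}{2}\right) + \frac{92}{15}} = - \frac{7630}{- \frac{75}{14} + \frac{92}{15}} = - \frac{7630}{\frac{163}{210}} = \left(-7630\right) \frac{210}{163} = - \frac{1602300}{163}$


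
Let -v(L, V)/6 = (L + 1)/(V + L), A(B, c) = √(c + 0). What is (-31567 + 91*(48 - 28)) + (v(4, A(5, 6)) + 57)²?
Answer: -27668 + 270*√6 ≈ -27007.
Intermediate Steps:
A(B, c) = √c
v(L, V) = -6*(1 + L)/(L + V) (v(L, V) = -6*(L + 1)/(V + L) = -6*(1 + L)/(L + V))
(-31567 + 91*(48 - 28)) + (v(4, A(5, 6)) + 57)² = (-31567 + 91*(48 - 28)) + (6*(-1 - 1*4)/(4 + √6) + 57)² = (-31567 + 91*20) + (6*(-1 - 4)/(4 + √6) + 57)² = (-31567 + 1820) + (6*(-5)/(4 + √6) + 57)² = -29747 + (-30/(4 + √6) + 57)² = -29747 + (57 - 30/(4 + √6))²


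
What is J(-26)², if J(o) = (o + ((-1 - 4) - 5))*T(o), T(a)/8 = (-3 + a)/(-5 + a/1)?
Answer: 69755904/961 ≈ 72587.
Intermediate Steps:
T(a) = 8*(-3 + a)/(-5 + a) (T(a) = 8*((-3 + a)/(-5 + a/1)) = 8*((-3 + a)/(-5 + a*1)) = 8*((-3 + a)/(-5 + a)) = 8*(-3 + a)/(-5 + a))
J(o) = 8*(-10 + o)*(-3 + o)/(-5 + o) (J(o) = (o + ((-1 - 4) - 5))*(8*(-3 + o)/(-5 + o)) = (o + (-5 - 5))*(8*(-3 + o)/(-5 + o)) = (o - 10)*(8*(-3 + o)/(-5 + o)) = (-10 + o)*(8*(-3 + o)/(-5 + o)) = 8*(-10 + o)*(-3 + o)/(-5 + o))
J(-26)² = (8*(-10 - 26)*(-3 - 26)/(-5 - 26))² = (8*(-36)*(-29)/(-31))² = (8*(-1/31)*(-36)*(-29))² = (-8352/31)² = 69755904/961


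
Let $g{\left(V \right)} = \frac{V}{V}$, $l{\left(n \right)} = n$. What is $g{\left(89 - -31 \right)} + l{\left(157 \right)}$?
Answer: $158$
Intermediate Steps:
$g{\left(V \right)} = 1$
$g{\left(89 - -31 \right)} + l{\left(157 \right)} = 1 + 157 = 158$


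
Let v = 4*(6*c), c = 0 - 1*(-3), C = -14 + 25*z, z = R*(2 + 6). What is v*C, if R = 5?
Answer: 70992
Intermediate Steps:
z = 40 (z = 5*(2 + 6) = 5*8 = 40)
C = 986 (C = -14 + 25*40 = -14 + 1000 = 986)
c = 3 (c = 0 + 3 = 3)
v = 72 (v = 4*(6*3) = 4*18 = 72)
v*C = 72*986 = 70992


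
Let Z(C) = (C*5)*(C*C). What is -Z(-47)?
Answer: 519115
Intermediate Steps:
Z(C) = 5*C³ (Z(C) = (5*C)*C² = 5*C³)
-Z(-47) = -5*(-47)³ = -5*(-103823) = -1*(-519115) = 519115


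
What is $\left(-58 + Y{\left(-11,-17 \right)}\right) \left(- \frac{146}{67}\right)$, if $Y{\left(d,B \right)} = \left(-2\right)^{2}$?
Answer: $\frac{7884}{67} \approx 117.67$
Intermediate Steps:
$Y{\left(d,B \right)} = 4$
$\left(-58 + Y{\left(-11,-17 \right)}\right) \left(- \frac{146}{67}\right) = \left(-58 + 4\right) \left(- \frac{146}{67}\right) = - 54 \left(\left(-146\right) \frac{1}{67}\right) = \left(-54\right) \left(- \frac{146}{67}\right) = \frac{7884}{67}$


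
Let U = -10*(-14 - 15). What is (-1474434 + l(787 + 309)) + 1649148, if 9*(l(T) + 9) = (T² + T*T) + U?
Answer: 3975067/9 ≈ 4.4167e+5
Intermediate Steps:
U = 290 (U = -10*(-29) = 290)
l(T) = 209/9 + 2*T²/9 (l(T) = -9 + ((T² + T*T) + 290)/9 = -9 + ((T² + T²) + 290)/9 = -9 + (2*T² + 290)/9 = -9 + (290 + 2*T²)/9 = -9 + (290/9 + 2*T²/9) = 209/9 + 2*T²/9)
(-1474434 + l(787 + 309)) + 1649148 = (-1474434 + (209/9 + 2*(787 + 309)²/9)) + 1649148 = (-1474434 + (209/9 + (2/9)*1096²)) + 1649148 = (-1474434 + (209/9 + (2/9)*1201216)) + 1649148 = (-1474434 + (209/9 + 2402432/9)) + 1649148 = (-1474434 + 2402641/9) + 1649148 = -10867265/9 + 1649148 = 3975067/9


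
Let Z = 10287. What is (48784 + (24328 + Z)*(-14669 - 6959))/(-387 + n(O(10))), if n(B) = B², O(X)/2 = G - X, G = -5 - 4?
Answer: -748604436/1057 ≈ -7.0824e+5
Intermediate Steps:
G = -9
O(X) = -18 - 2*X (O(X) = 2*(-9 - X) = -18 - 2*X)
(48784 + (24328 + Z)*(-14669 - 6959))/(-387 + n(O(10))) = (48784 + (24328 + 10287)*(-14669 - 6959))/(-387 + (-18 - 2*10)²) = (48784 + 34615*(-21628))/(-387 + (-18 - 20)²) = (48784 - 748653220)/(-387 + (-38)²) = -748604436/(-387 + 1444) = -748604436/1057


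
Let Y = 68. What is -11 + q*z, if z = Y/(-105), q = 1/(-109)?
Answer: -125827/11445 ≈ -10.994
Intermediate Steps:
q = -1/109 ≈ -0.0091743
z = -68/105 (z = 68/(-105) = 68*(-1/105) = -68/105 ≈ -0.64762)
-11 + q*z = -11 - 1/109*(-68/105) = -11 + 68/11445 = -125827/11445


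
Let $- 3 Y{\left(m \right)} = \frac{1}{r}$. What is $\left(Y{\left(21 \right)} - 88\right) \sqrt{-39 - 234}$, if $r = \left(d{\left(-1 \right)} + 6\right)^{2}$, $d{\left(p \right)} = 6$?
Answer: $- \frac{38017 i \sqrt{273}}{432} \approx - 1454.0 i$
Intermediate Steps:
$r = 144$ ($r = \left(6 + 6\right)^{2} = 12^{2} = 144$)
$Y{\left(m \right)} = - \frac{1}{432}$ ($Y{\left(m \right)} = - \frac{1}{3 \cdot 144} = \left(- \frac{1}{3}\right) \frac{1}{144} = - \frac{1}{432}$)
$\left(Y{\left(21 \right)} - 88\right) \sqrt{-39 - 234} = \left(- \frac{1}{432} - 88\right) \sqrt{-39 - 234} = - \frac{38017 \sqrt{-273}}{432} = - \frac{38017 i \sqrt{273}}{432}$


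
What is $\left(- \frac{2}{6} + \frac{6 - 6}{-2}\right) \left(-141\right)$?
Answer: $47$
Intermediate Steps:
$\left(- \frac{2}{6} + \frac{6 - 6}{-2}\right) \left(-141\right) = \left(\left(-2\right) \frac{1}{6} + \left(6 - 6\right) \left(- \frac{1}{2}\right)\right) \left(-141\right) = \left(- \frac{1}{3} + 0 \left(- \frac{1}{2}\right)\right) \left(-141\right) = \left(- \frac{1}{3} + 0\right) \left(-141\right) = \left(- \frac{1}{3}\right) \left(-141\right) = 47$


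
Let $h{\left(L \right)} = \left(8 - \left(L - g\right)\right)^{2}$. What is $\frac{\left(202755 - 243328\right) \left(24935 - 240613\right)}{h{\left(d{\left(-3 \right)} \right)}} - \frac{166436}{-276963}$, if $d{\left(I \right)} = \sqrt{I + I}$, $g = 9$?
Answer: $\frac{2 \left(2829412 \sqrt{6} + 1211810569455055 i\right)}{276963 \left(34 \sqrt{6} + 283 i\right)} \approx 2.8457 \cdot 10^{7} + 8.3744 \cdot 10^{6} i$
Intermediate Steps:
$d{\left(I \right)} = \sqrt{2} \sqrt{I}$ ($d{\left(I \right)} = \sqrt{2 I} = \sqrt{2} \sqrt{I}$)
$h{\left(L \right)} = \left(17 - L\right)^{2}$ ($h{\left(L \right)} = \left(8 - \left(-9 + L\right)\right)^{2} = \left(17 - L\right)^{2}$)
$\frac{\left(202755 - 243328\right) \left(24935 - 240613\right)}{h{\left(d{\left(-3 \right)} \right)}} - \frac{166436}{-276963} = \frac{\left(202755 - 243328\right) \left(24935 - 240613\right)}{\left(17 - \sqrt{2} \sqrt{-3}\right)^{2}} - \frac{166436}{-276963} = \frac{\left(-40573\right) \left(-215678\right)}{\left(17 - \sqrt{2} i \sqrt{3}\right)^{2}} - - \frac{166436}{276963} = \frac{8750703494}{\left(17 - i \sqrt{6}\right)^{2}} + \frac{166436}{276963} = \frac{166436}{276963} + \frac{8750703494}{\left(17 - i \sqrt{6}\right)^{2}}$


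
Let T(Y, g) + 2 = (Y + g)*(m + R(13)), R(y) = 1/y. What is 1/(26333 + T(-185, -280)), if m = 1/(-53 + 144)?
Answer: 91/2392401 ≈ 3.8037e-5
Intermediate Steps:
m = 1/91 ≈ 0.010989
T(Y, g) = -2 + 8*Y/91 + 8*g/91 (T(Y, g) = -2 + (Y + g)*(1/91 + 1/13) = -2 + (Y + g)*(8/91) = -2 + (8*Y/91 + 8*g/91) = -2 + 8*Y/91 + 8*g/91)
1/(26333 + T(-185, -280)) = 1/(26333 + (-2 + (8/91)*(-185) + (8/91)*(-280))) = 1/(26333 + (-2 - 1480/91 - 320/13)) = 1/(26333 - 3902/91) = 1/(2392401/91) = 91/2392401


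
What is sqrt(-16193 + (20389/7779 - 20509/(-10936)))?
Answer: 7*I*sqrt(597743938796834778)/42535572 ≈ 127.23*I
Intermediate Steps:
sqrt(-16193 + (20389/7779 - 20509/(-10936))) = sqrt(-16193 + (20389*(1/7779) - 20509*(-1/10936))) = sqrt(-16193 + (20389/7779 + 20509/10936)) = sqrt(-16193 + 382513615/85071144) = sqrt(-1377174521177/85071144) = 7*I*sqrt(597743938796834778)/42535572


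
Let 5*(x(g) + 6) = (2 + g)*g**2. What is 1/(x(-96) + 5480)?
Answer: -5/838934 ≈ -5.9599e-6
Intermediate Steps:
x(g) = -6 + g**2*(2 + g)/5 (x(g) = -6 + ((2 + g)*g**2)/5 = -6 + (g**2*(2 + g))/5 = -6 + g**2*(2 + g)/5)
1/(x(-96) + 5480) = 1/((-6 + (1/5)*(-96)**3 + (2/5)*(-96)**2) + 5480) = 1/((-6 + (1/5)*(-884736) + (2/5)*9216) + 5480) = 1/((-6 - 884736/5 + 18432/5) + 5480) = 1/(-866334/5 + 5480) = 1/(-838934/5) = -5/838934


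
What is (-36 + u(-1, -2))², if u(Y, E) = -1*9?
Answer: 2025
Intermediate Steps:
u(Y, E) = -9
(-36 + u(-1, -2))² = (-36 - 9)² = (-45)² = 2025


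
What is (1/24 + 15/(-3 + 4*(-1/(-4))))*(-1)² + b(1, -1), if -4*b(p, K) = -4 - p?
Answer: -149/24 ≈ -6.2083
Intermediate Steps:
b(p, K) = 1 + p/4 (b(p, K) = -(-4 - p)/4 = 1 + p/4)
(1/24 + 15/(-3 + 4*(-1/(-4))))*(-1)² + b(1, -1) = (1/24 + 15/(-3 + 4*(-1/(-4))))*(-1)² + (1 + (¼)*1) = (1*(1/24) + 15/(-3 + 4*(-1*(-¼))))*1 + (1 + ¼) = (1/24 + 15/(-3 + 4*(¼)))*1 + 5/4 = (1/24 + 15/(-3 + 1))*1 + 5/4 = (1/24 + 15/(-2))*1 + 5/4 = (1/24 + 15*(-½))*1 + 5/4 = (1/24 - 15/2)*1 + 5/4 = -179/24*1 + 5/4 = -179/24 + 5/4 = -149/24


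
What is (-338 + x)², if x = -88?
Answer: 181476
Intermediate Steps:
(-338 + x)² = (-338 - 88)² = (-426)² = 181476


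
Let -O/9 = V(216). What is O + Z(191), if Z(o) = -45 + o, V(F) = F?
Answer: -1798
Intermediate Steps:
O = -1944 (O = -9*216 = -1944)
O + Z(191) = -1944 + (-45 + 191) = -1944 + 146 = -1798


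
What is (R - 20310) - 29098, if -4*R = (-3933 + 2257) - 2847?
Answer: -193109/4 ≈ -48277.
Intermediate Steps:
R = 4523/4 (R = -((-3933 + 2257) - 2847)/4 = -(-1676 - 2847)/4 = -1/4*(-4523) = 4523/4 ≈ 1130.8)
(R - 20310) - 29098 = (4523/4 - 20310) - 29098 = -76717/4 - 29098 = -193109/4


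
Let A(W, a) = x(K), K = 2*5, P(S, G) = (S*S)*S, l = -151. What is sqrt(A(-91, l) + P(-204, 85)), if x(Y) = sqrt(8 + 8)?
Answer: 2*I*sqrt(2122415) ≈ 2913.7*I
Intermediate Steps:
P(S, G) = S**3 (P(S, G) = S**2*S = S**3)
K = 10
x(Y) = 4 (x(Y) = sqrt(16) = 4)
A(W, a) = 4
sqrt(A(-91, l) + P(-204, 85)) = sqrt(4 + (-204)**3) = sqrt(4 - 8489664) = sqrt(-8489660) = 2*I*sqrt(2122415)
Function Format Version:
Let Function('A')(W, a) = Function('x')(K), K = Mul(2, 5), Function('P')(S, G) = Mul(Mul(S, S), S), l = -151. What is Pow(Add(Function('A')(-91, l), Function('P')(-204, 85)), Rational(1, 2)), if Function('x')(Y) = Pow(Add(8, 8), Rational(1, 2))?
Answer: Mul(2, I, Pow(2122415, Rational(1, 2))) ≈ Mul(2913.7, I)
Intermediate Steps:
Function('P')(S, G) = Pow(S, 3) (Function('P')(S, G) = Mul(Pow(S, 2), S) = Pow(S, 3))
K = 10
Function('x')(Y) = 4 (Function('x')(Y) = Pow(16, Rational(1, 2)) = 4)
Function('A')(W, a) = 4
Pow(Add(Function('A')(-91, l), Function('P')(-204, 85)), Rational(1, 2)) = Pow(Add(4, Pow(-204, 3)), Rational(1, 2)) = Pow(Add(4, -8489664), Rational(1, 2)) = Pow(-8489660, Rational(1, 2)) = Mul(2, I, Pow(2122415, Rational(1, 2)))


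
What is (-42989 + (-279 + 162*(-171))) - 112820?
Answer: -183790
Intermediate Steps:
(-42989 + (-279 + 162*(-171))) - 112820 = (-42989 + (-279 - 27702)) - 112820 = (-42989 - 27981) - 112820 = -70970 - 112820 = -183790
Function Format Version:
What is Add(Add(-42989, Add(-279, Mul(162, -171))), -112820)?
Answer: -183790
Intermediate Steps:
Add(Add(-42989, Add(-279, Mul(162, -171))), -112820) = Add(Add(-42989, Add(-279, -27702)), -112820) = Add(Add(-42989, -27981), -112820) = Add(-70970, -112820) = -183790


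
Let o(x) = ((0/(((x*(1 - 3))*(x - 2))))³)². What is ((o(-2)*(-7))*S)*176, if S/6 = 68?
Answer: 0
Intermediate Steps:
S = 408 (S = 6*68 = 408)
o(x) = 0 (o(x) = ((0/(((x*(-2))*(-2 + x))))³)² = ((0/(((-2*x)*(-2 + x))))³)² = ((0/((-2*x*(-2 + x))))³)² = ((0*(-1/(2*x*(-2 + x))))³)² = (0³)² = 0² = 0)
((o(-2)*(-7))*S)*176 = ((0*(-7))*408)*176 = (0*408)*176 = 0*176 = 0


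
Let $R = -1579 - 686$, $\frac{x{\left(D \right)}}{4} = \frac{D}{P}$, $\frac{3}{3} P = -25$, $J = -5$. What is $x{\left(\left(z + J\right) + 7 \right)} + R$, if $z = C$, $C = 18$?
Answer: $- \frac{11341}{5} \approx -2268.2$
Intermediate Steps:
$P = -25$
$z = 18$
$x{\left(D \right)} = - \frac{4 D}{25}$ ($x{\left(D \right)} = 4 \frac{D}{-25} = 4 D \left(- \frac{1}{25}\right) = 4 \left(- \frac{D}{25}\right) = - \frac{4 D}{25}$)
$R = -2265$
$x{\left(\left(z + J\right) + 7 \right)} + R = - \frac{4 \left(\left(18 - 5\right) + 7\right)}{25} - 2265 = - \frac{4 \left(13 + 7\right)}{25} - 2265 = \left(- \frac{4}{25}\right) 20 - 2265 = - \frac{16}{5} - 2265 = - \frac{11341}{5}$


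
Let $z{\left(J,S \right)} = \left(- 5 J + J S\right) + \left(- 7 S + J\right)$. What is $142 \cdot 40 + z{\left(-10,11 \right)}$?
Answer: $5533$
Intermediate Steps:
$z{\left(J,S \right)} = - 7 S - 4 J + J S$ ($z{\left(J,S \right)} = \left(- 5 J + J S\right) + \left(J - 7 S\right) = - 7 S - 4 J + J S$)
$142 \cdot 40 + z{\left(-10,11 \right)} = 142 \cdot 40 - 147 = 5680 - 147 = 5533$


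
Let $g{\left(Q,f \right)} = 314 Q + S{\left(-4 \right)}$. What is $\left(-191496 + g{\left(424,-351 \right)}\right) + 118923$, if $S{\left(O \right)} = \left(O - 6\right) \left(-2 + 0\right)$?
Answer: $60583$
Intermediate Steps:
$S{\left(O \right)} = 12 - 2 O$ ($S{\left(O \right)} = \left(-6 + O\right) \left(-2\right) = 12 - 2 O$)
$g{\left(Q,f \right)} = 20 + 314 Q$ ($g{\left(Q,f \right)} = 314 Q + \left(12 - -8\right) = 314 Q + \left(12 + 8\right) = 314 Q + 20 = 20 + 314 Q$)
$\left(-191496 + g{\left(424,-351 \right)}\right) + 118923 = \left(-191496 + \left(20 + 314 \cdot 424\right)\right) + 118923 = \left(-191496 + \left(20 + 133136\right)\right) + 118923 = \left(-191496 + 133156\right) + 118923 = -58340 + 118923 = 60583$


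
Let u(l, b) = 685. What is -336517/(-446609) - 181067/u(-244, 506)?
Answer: -80635637658/305927165 ≈ -263.58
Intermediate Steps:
-336517/(-446609) - 181067/u(-244, 506) = -336517/(-446609) - 181067/685 = -336517*(-1/446609) - 181067*1/685 = 336517/446609 - 181067/685 = -80635637658/305927165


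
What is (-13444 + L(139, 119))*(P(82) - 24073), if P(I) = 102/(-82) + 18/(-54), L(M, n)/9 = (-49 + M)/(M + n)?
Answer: 1711430663561/5289 ≈ 3.2358e+8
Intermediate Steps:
L(M, n) = 9*(-49 + M)/(M + n) (L(M, n) = 9*((-49 + M)/(M + n)) = 9*(-49 + M)/(M + n))
P(I) = -194/123 (P(I) = 102*(-1/82) + 18*(-1/54) = -51/41 - ⅓ = -194/123)
(-13444 + L(139, 119))*(P(82) - 24073) = (-13444 + 9*(-49 + 139)/(139 + 119))*(-194/123 - 24073) = (-13444 + 9*90/258)*(-2961173/123) = (-13444 + 9*(1/258)*90)*(-2961173/123) = (-13444 + 135/43)*(-2961173/123) = -577957/43*(-2961173/123) = 1711430663561/5289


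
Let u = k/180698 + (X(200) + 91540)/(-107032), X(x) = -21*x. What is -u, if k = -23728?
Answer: 2290227327/2417558542 ≈ 0.94733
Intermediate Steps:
u = -2290227327/2417558542 (u = -23728/180698 + (-21*200 + 91540)/(-107032) = -23728*1/180698 + (-4200 + 91540)*(-1/107032) = -11864/90349 + 87340*(-1/107032) = -11864/90349 - 21835/26758 = -2290227327/2417558542 ≈ -0.94733)
-u = -1*(-2290227327/2417558542) = 2290227327/2417558542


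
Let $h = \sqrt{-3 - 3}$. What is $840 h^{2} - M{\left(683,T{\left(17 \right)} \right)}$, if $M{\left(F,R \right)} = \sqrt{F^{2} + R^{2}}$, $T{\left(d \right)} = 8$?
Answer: $-5040 - \sqrt{466553} \approx -5723.0$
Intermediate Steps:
$h = i \sqrt{6}$ ($h = \sqrt{-6} = i \sqrt{6} \approx 2.4495 i$)
$840 h^{2} - M{\left(683,T{\left(17 \right)} \right)} = 840 \left(i \sqrt{6}\right)^{2} - \sqrt{683^{2} + 8^{2}} = 840 \left(-6\right) - \sqrt{466489 + 64} = -5040 - \sqrt{466553}$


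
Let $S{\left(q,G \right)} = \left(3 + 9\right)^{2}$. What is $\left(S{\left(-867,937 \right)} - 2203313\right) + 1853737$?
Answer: $-349432$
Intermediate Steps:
$S{\left(q,G \right)} = 144$ ($S{\left(q,G \right)} = 12^{2} = 144$)
$\left(S{\left(-867,937 \right)} - 2203313\right) + 1853737 = \left(144 - 2203313\right) + 1853737 = -2203169 + 1853737 = -349432$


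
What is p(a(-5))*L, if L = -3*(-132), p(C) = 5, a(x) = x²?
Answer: 1980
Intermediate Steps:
L = 396
p(a(-5))*L = 5*396 = 1980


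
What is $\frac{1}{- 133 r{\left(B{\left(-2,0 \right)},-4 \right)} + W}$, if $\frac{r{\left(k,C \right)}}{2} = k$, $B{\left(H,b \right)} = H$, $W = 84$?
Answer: $\frac{1}{616} \approx 0.0016234$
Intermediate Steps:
$r{\left(k,C \right)} = 2 k$
$\frac{1}{- 133 r{\left(B{\left(-2,0 \right)},-4 \right)} + W} = \frac{1}{- 133 \cdot 2 \left(-2\right) + 84} = \frac{1}{\left(-133\right) \left(-4\right) + 84} = \frac{1}{532 + 84} = \frac{1}{616}$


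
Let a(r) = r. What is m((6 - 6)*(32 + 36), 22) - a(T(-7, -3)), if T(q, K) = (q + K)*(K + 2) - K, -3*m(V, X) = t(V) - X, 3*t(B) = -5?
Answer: -46/9 ≈ -5.1111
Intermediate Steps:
t(B) = -5/3 (t(B) = (1/3)*(-5) = -5/3)
m(V, X) = 5/9 + X/3 (m(V, X) = -(-5/3 - X)/3 = 5/9 + X/3)
T(q, K) = -K + (2 + K)*(K + q) (T(q, K) = (K + q)*(2 + K) - K = (2 + K)*(K + q) - K = -K + (2 + K)*(K + q))
m((6 - 6)*(32 + 36), 22) - a(T(-7, -3)) = (5/9 + (1/3)*22) - (-3 + (-3)**2 + 2*(-7) - 3*(-7)) = (5/9 + 22/3) - (-3 + 9 - 14 + 21) = 71/9 - 1*13 = 71/9 - 13 = -46/9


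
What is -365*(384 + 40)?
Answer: -154760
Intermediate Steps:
-365*(384 + 40) = -365*424 = -154760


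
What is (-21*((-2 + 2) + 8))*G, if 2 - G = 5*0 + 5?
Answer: 504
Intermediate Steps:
G = -3 (G = 2 - (5*0 + 5) = 2 - (0 + 5) = 2 - 1*5 = 2 - 5 = -3)
(-21*((-2 + 2) + 8))*G = -21*((-2 + 2) + 8)*(-3) = -21*(0 + 8)*(-3) = -21*8*(-3) = -168*(-3) = 504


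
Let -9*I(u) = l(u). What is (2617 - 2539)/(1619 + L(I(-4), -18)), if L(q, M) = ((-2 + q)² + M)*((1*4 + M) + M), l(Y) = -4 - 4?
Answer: 6318/174595 ≈ 0.036187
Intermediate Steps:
l(Y) = -8
I(u) = 8/9 (I(u) = -⅑*(-8) = 8/9)
L(q, M) = (4 + 2*M)*(M + (-2 + q)²) (L(q, M) = (M + (-2 + q)²)*((4 + M) + M) = (M + (-2 + q)²)*(4 + 2*M) = (4 + 2*M)*(M + (-2 + q)²))
(2617 - 2539)/(1619 + L(I(-4), -18)) = (2617 - 2539)/(1619 + (2*(-18)² + 4*(-18) + 4*(-2 + 8/9)² + 2*(-18)*(-2 + 8/9)²)) = 78/(1619 + (2*324 - 72 + 4*(-10/9)² + 2*(-18)*(-10/9)²)) = 78/(1619 + (648 - 72 + 4*(100/81) + 2*(-18)*(100/81))) = 78/(1619 + (648 - 72 + 400/81 - 400/9)) = 78/(1619 + 43456/81) = 78/(174595/81) = 78*(81/174595) = 6318/174595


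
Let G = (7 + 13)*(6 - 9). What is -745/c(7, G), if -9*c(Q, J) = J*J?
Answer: 149/80 ≈ 1.8625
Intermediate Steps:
G = -60 (G = 20*(-3) = -60)
c(Q, J) = -J**2/9 (c(Q, J) = -J*J/9 = -J**2/9)
-745/c(7, G) = -745/((-1/9*(-60)**2)) = -745/((-1/9*3600)) = -745/(-400) = -745*(-1/400) = 149/80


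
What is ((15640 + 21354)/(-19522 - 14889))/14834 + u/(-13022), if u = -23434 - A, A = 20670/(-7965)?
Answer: 1587709101693229/882404652056967 ≈ 1.7993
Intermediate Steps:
A = -1378/531 (A = 20670*(-1/7965) = -1378/531 ≈ -2.5951)
u = -12442076/531 (u = -23434 - 1*(-1378/531) = -23434 + 1378/531 = -12442076/531 ≈ -23431.)
((15640 + 21354)/(-19522 - 14889))/14834 + u/(-13022) = ((15640 + 21354)/(-19522 - 14889))/14834 - 12442076/531/(-13022) = (36994/(-34411))*(1/14834) - 12442076/531*(-1/13022) = (36994*(-1/34411))*(1/14834) + 6221038/3457341 = -36994/34411*1/14834 + 6221038/3457341 = -18497/255226387 + 6221038/3457341 = 1587709101693229/882404652056967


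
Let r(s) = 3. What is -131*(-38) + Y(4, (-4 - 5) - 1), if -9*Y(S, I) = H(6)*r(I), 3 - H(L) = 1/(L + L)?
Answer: 179173/36 ≈ 4977.0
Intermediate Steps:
H(L) = 3 - 1/(2*L) (H(L) = 3 - 1/(L + L) = 3 - 1/(2*L))
Y(S, I) = -35/36 (Y(S, I) = -(3 - ½/6)*3/9 = -(3 - ½*⅙)*3/9 = -(3 - 1/12)*3/9 = -35*3/108 = -⅑*35/4 = -35/36)
-131*(-38) + Y(4, (-4 - 5) - 1) = -131*(-38) - 35/36 = 4978 - 35/36 = 179173/36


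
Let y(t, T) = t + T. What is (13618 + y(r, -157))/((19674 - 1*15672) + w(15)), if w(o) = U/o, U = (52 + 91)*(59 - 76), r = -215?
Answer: 198690/57599 ≈ 3.4495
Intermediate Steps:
U = -2431 (U = 143*(-17) = -2431)
w(o) = -2431/o
y(t, T) = T + t
(13618 + y(r, -157))/((19674 - 1*15672) + w(15)) = (13618 + (-157 - 215))/((19674 - 1*15672) - 2431/15) = (13618 - 372)/((19674 - 15672) - 2431*1/15) = 13246/(4002 - 2431/15) = 13246/(57599/15) = 13246*(15/57599) = 198690/57599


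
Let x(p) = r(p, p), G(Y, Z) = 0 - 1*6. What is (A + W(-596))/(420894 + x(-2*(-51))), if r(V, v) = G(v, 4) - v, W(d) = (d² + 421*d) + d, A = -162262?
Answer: -29279/210393 ≈ -0.13916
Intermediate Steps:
W(d) = d² + 422*d
G(Y, Z) = -6 (G(Y, Z) = 0 - 6 = -6)
r(V, v) = -6 - v
x(p) = -6 - p
(A + W(-596))/(420894 + x(-2*(-51))) = (-162262 - 596*(422 - 596))/(420894 + (-6 - (-2)*(-51))) = (-162262 - 596*(-174))/(420894 + (-6 - 1*102)) = (-162262 + 103704)/(420894 + (-6 - 102)) = -58558/(420894 - 108) = -58558/420786 = -58558*1/420786 = -29279/210393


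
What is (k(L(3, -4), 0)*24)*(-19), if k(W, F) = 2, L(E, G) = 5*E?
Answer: -912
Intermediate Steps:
(k(L(3, -4), 0)*24)*(-19) = (2*24)*(-19) = 48*(-19) = -912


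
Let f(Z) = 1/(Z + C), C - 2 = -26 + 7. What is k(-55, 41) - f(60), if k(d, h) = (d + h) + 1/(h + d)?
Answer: -8485/602 ≈ -14.095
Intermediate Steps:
C = -17 (C = 2 + (-26 + 7) = 2 - 19 = -17)
k(d, h) = d + h + 1/(d + h) (k(d, h) = (d + h) + 1/(d + h) = d + h + 1/(d + h))
f(Z) = 1/(-17 + Z) (f(Z) = 1/(Z - 17) = 1/(-17 + Z))
k(-55, 41) - f(60) = (1 + (-55)² + 41² + 2*(-55)*41)/(-55 + 41) - 1/(-17 + 60) = (1 + 3025 + 1681 - 4510)/(-14) - 1/43 = -1/14*197 - 1*1/43 = -197/14 - 1/43 = -8485/602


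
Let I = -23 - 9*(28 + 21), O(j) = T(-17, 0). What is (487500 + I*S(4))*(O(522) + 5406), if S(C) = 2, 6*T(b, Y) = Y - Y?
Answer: 2630408232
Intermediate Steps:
T(b, Y) = 0 (T(b, Y) = (Y - Y)/6 = (⅙)*0 = 0)
O(j) = 0
I = -464 (I = -23 - 9*49 = -23 - 441 = -464)
(487500 + I*S(4))*(O(522) + 5406) = (487500 - 464*2)*(0 + 5406) = (487500 - 928)*5406 = 486572*5406 = 2630408232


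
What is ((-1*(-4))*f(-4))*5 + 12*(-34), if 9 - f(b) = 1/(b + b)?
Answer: -451/2 ≈ -225.50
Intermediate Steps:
f(b) = 9 - 1/(2*b) (f(b) = 9 - 1/(b + b) = 9 - 1/(2*b))
((-1*(-4))*f(-4))*5 + 12*(-34) = ((-1*(-4))*(9 - 1/2/(-4)))*5 + 12*(-34) = (4*(9 - 1/2*(-1/4)))*5 - 408 = (4*(9 + 1/8))*5 - 408 = (4*(73/8))*5 - 408 = (73/2)*5 - 408 = 365/2 - 408 = -451/2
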